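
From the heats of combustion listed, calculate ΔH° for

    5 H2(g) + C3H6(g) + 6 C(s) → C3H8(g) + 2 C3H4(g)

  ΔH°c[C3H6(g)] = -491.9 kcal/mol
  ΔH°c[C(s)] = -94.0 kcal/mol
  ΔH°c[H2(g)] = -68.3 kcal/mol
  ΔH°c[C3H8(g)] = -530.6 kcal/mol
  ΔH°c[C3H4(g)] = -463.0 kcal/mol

With combustion enthalpies, reactants minus products:
= [5·(-68.3) + 1·(-491.9) + 6·(-94.0)] − [1·(-530.6) + 2·(-463.0)]
= 59.2 kcal/mol

ΔH° = 59.2 kcal/mol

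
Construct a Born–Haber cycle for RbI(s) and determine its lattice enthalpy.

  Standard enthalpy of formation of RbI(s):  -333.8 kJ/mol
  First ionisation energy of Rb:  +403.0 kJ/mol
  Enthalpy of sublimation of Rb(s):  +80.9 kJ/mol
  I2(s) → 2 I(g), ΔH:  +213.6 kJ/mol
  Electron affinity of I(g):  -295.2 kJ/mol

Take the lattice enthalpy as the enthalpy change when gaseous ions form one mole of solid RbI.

ΔHf° = 1·ΔHsub + 1·(ΣIE) + 1/2·D(I2) + 1·EA + U
-333.8 = 1·(+80.9) + 1·(+403.0) + 1/2·(+213.6) + 1·(-295.2) + U
U = -333.8 − (+295.5) = -629.3 kJ/mol

U = -629.3 kJ/mol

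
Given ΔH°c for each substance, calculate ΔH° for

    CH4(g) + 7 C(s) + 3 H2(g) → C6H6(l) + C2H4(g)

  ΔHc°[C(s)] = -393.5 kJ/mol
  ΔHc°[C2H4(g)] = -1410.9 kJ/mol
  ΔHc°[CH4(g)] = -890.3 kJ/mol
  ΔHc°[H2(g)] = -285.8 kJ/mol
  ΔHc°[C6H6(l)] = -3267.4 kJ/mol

ΔH° = 176.1 kJ/mol

Using ΔH = Σ nΔHc°(reactants) − Σ nΔHc°(products):
= [1·(-890.3) + 7·(-393.5) + 3·(-285.8)] − [1·(-3267.4) + 1·(-1410.9)]
= 176.1 kJ/mol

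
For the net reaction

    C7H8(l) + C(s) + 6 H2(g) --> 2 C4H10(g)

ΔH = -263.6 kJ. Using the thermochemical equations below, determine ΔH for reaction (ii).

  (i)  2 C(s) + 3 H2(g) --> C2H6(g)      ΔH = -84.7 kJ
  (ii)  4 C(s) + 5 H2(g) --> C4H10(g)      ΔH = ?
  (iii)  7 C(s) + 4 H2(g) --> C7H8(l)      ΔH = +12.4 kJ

ΔH = -125.6 kJ

(i): not needed.
(ii) × 2: contributes 2·x
(iii) reversed: -12.4 kJ
-263.6 = (-12.4) + 2·x
x = (-263.6 − (-12.4)) / (2) = -125.6 kJ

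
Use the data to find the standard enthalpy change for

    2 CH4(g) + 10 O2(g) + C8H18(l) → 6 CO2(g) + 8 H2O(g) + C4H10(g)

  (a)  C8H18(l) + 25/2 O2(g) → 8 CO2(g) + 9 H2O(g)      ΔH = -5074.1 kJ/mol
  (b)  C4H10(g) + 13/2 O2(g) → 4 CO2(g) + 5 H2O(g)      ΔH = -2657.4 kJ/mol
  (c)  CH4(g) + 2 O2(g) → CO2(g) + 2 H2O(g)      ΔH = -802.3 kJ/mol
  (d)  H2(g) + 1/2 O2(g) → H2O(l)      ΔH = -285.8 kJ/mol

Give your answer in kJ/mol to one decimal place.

(a) as written (C8H18(l) already on the reactant side): -5074.1 kJ/mol
(b) reversed (reverse to put C4H10(g) on the product side): +2657.4 kJ/mol
(c) × 2 (scale by 2 for the 2 CH4(g)): (2)·(-802.3) = -1604.6 kJ/mol
(d): not needed (H2O(l) appears nowhere else).
By Hess's law, ΔH = (-5074.1) + (+2657.4) + (-1604.6) = -4021.3 kJ/mol

ΔH = -4021.3 kJ/mol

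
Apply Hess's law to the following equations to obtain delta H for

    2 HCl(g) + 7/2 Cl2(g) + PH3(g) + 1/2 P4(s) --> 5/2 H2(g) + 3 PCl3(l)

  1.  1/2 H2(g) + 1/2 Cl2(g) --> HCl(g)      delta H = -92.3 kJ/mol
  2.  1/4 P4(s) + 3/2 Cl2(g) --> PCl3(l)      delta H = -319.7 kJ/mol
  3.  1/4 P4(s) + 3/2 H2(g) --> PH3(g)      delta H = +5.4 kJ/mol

delta H = -779.9 kJ/mol

eq. 1 reversed and × 2 (HCl(g) must end up as a reactant; ×2 to match 2 HCl(g) in the target): (-2)·(-92.3) = +184.6 kJ/mol
eq. 2 × 3 (scale by 3 for the 3 PCl3(l)): (3)·(-319.7) = -959.1 kJ/mol
eq. 3 reversed (reverse to put PH3(g) on the reactant side): -5.4 kJ/mol
Since enthalpy is a state function, delta H = (+184.6) + (-959.1) + (-5.4) = -779.9 kJ/mol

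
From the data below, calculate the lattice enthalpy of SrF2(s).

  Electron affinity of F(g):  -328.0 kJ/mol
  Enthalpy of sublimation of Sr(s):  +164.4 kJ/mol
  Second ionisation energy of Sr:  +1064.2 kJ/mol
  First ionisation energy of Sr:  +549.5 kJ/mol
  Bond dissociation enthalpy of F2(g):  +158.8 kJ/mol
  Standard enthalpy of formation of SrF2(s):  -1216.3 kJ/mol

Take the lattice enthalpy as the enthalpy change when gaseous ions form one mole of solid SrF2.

U = -2497.2 kJ/mol

ΔHf° = 1·ΔHsub + 1·(ΣIE) + 1·D(F2) + 2·EA + U
-1216.3 = 1·(+164.4) + 1·(+1613.7) + 1·(+158.8) + 2·(-328.0) + U
U = -1216.3 − (+1280.9) = -2497.2 kJ/mol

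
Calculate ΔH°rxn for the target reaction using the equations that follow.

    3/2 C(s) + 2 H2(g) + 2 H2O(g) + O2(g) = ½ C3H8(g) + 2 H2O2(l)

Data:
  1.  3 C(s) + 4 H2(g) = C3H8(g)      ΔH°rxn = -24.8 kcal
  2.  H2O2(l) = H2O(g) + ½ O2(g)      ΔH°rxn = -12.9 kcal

eq. 1 × 1/2: (1/2)·(-24.8) = -12.4 kcal
eq. 2 reversed and × 2: (-2)·(-12.9) = +25.8 kcal
ΔH°rxn = (-12.4) + (+25.8) = 13.4 kcal

ΔH°rxn = 13.4 kcal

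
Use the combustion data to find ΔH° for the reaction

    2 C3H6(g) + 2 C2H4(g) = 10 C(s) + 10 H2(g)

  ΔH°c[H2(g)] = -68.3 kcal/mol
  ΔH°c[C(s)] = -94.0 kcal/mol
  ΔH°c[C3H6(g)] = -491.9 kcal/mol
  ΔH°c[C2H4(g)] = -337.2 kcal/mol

ΔH° = -35.2 kcal/mol

With combustion enthalpies, reactants minus products:
= [2·(-491.9) + 2·(-337.2)] − [10·(-94.0) + 10·(-68.3)]
= -35.2 kcal/mol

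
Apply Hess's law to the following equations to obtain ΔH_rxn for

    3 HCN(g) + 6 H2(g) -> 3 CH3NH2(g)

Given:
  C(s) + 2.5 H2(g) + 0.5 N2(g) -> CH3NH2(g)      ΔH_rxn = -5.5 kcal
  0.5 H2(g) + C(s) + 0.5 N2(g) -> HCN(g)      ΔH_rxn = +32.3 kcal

ΔH_rxn = -113.4 kcal

equation 1 × 3 (scale by 3 for the 3 CH3NH2(g)): (3)·(-5.5) = -16.5 kcal
equation 2 reversed and × 3 (HCN(g) must end up as a reactant; scale by 3 for the 3 HCN(g)): (-3)·(+32.3) = -96.9 kcal
ΔH_rxn = (3)·(-5.5) + (-3)·(+32.3) = -113.4 kcal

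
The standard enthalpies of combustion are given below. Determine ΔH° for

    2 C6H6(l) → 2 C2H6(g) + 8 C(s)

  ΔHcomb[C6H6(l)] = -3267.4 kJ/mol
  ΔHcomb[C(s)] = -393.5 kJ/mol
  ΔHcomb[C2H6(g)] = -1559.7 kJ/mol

ΔH° = -267.4 kJ/mol

With combustion enthalpies, reactants minus products:
= [2·(-3267.4)] − [2·(-1559.7) + 8·(-393.5)]
= -267.4 kJ/mol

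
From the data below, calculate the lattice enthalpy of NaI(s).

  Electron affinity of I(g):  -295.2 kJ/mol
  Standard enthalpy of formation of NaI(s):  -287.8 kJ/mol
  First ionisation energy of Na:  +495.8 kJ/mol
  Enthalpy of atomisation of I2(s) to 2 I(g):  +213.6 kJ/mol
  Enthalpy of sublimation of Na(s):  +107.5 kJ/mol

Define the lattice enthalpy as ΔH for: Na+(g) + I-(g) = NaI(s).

U = -702.7 kJ/mol

ΔHf° = 1·ΔHsub + 1·(ΣIE) + 1/2·D(I2) + 1·EA + U
-287.8 = 1·(+107.5) + 1·(+495.8) + 1/2·(+213.6) + 1·(-295.2) + U
U = -287.8 − (+414.9) = -702.7 kJ/mol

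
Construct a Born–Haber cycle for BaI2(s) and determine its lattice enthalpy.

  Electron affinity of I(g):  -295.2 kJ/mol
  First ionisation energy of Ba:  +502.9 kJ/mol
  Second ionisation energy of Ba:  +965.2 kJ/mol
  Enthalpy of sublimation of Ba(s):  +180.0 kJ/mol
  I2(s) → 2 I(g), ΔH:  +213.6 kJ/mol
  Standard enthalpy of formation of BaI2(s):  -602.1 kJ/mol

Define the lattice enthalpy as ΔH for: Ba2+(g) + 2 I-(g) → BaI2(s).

U = -1873.4 kJ/mol

ΔHf° = 1·ΔHsub + 1·(ΣIE) + 1·D(I2) + 2·EA + U
-602.1 = 1·(+180.0) + 1·(+1468.1) + 1·(+213.6) + 2·(-295.2) + U
U = -602.1 − (+1271.3) = -1873.4 kJ/mol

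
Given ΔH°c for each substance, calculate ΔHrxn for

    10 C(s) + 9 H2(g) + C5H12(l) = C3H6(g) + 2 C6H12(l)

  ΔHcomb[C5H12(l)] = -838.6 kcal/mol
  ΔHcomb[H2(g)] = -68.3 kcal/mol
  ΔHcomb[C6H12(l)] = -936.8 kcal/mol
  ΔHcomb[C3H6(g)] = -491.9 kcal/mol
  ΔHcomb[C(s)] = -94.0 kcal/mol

ΔHrxn = -27.8 kcal/mol

Using ΔH = Σ nΔHc°(reactants) − Σ nΔHc°(products):
= [10·(-94.0) + 9·(-68.3) + 1·(-838.6)] − [1·(-491.9) + 2·(-936.8)]
= -27.8 kcal/mol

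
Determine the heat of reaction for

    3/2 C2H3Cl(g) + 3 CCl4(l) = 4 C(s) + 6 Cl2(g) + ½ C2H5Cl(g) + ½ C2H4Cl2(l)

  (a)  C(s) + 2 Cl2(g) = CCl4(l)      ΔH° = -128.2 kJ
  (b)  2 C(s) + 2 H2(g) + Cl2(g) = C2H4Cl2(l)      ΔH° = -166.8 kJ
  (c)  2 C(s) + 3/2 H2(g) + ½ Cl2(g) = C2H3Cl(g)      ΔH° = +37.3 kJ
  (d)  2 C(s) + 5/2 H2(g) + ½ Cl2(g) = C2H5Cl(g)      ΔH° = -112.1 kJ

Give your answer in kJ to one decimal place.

ΔH° = 189.2 kJ

(a) reversed and × 3 (reverse to put CCl4(l) on the reactant side; ×3 to match 3 CCl4(l) in the target): (-3)·(-128.2) = +384.6 kJ
(b) × 1/2 (×1/2 to match 1/2 C2H4Cl2(l) in the target): (1/2)·(-166.8) = -83.4 kJ
(c) reversed and × 3/2 (reverse to put C2H3Cl(g) on the reactant side; ×3/2 to match 3/2 C2H3Cl(g) in the target): (-3/2)·(+37.3) = -55.95 kJ
(d) × 1/2 (scale by 1/2 for the 1/2 C2H5Cl(g)): (1/2)·(-112.1) = -56.05 kJ
ΔH° = (+384.6) + (-83.4) + (-55.95) + (-56.05) = 189.2 kJ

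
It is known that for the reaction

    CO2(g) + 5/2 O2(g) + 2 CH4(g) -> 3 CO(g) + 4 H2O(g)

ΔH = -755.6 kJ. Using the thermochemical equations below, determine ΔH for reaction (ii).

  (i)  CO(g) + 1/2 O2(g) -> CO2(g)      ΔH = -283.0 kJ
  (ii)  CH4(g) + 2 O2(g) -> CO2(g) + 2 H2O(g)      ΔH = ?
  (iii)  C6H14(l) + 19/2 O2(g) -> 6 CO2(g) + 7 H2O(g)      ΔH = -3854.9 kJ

ΔH = -802.3 kJ

(i) reversed and × 3: (-3)·(-283.0) = +849.0 kJ
(ii) × 2: contributes 2·x
(iii): not needed.
-755.6 = (+849.0) + 2·x
x = (-755.6 − (+849.0)) / (2) = -802.3 kJ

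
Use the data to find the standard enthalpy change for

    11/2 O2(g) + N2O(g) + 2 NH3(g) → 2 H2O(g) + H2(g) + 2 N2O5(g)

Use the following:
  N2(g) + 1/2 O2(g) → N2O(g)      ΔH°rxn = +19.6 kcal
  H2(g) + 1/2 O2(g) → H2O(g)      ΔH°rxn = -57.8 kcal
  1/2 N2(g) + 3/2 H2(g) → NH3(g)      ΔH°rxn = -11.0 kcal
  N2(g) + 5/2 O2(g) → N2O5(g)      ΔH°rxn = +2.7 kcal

ΔH°rxn = -107.8 kcal

equation 1 reversed: -19.6 kcal
equation 2 × 2: (2)·(-57.8) = -115.6 kcal
equation 3 reversed and × 2: (-2)·(-11.0) = +22.0 kcal
equation 4 × 2: (2)·(+2.7) = +5.4 kcal
ΔH°rxn = (-1)·(+19.6) + (2)·(-57.8) + (-2)·(-11.0) + (2)·(+2.7) = -107.8 kcal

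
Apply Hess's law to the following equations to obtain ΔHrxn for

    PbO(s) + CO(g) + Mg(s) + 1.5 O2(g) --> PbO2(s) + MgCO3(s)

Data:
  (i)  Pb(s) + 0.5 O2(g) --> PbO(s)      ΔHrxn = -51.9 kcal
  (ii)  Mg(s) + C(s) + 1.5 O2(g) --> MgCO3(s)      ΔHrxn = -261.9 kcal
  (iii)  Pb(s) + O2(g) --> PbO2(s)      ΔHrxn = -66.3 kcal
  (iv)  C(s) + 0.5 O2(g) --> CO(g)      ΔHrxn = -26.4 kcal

ΔHrxn = -249.9 kcal

(i) reversed: +51.9 kcal
(ii) as written: -261.9 kcal
(iii) as written: -66.3 kcal
(iv) reversed: +26.4 kcal
Combining the equations, ΔHrxn = (-1)·(-51.9) + (1)·(-261.9) + (1)·(-66.3) + (-1)·(-26.4) = -249.9 kcal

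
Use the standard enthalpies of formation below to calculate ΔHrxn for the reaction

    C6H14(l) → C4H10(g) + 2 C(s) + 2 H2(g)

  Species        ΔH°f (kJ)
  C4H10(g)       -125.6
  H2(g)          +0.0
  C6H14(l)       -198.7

ΔHrxn = 73.1 kJ

ΔH°rxn = Σ nΔHf°(products) − Σ nΔHf°(reactants).
Products: 1·(-125.6) + 2·(+0.0) + 2·(+0.0) = -125.6
Reactants: 1·(-198.7) = -198.7
ΔHrxn = (-125.6) − (-198.7) = 73.1 kJ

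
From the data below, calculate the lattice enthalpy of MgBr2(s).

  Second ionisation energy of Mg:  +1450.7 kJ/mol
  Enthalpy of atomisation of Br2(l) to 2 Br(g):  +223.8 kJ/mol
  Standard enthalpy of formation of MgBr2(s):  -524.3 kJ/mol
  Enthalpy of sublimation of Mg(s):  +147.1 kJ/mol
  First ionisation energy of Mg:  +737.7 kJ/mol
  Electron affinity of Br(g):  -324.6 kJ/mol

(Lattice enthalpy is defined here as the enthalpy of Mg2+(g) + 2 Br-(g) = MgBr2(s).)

ΔHf° = 1·ΔHsub + 1·(ΣIE) + 1·D(Br2) + 2·EA + U
-524.3 = 1·(+147.1) + 1·(+2188.4) + 1·(+223.8) + 2·(-324.6) + U
U = -524.3 − (+1910.1) = -2434.4 kJ/mol

U = -2434.4 kJ/mol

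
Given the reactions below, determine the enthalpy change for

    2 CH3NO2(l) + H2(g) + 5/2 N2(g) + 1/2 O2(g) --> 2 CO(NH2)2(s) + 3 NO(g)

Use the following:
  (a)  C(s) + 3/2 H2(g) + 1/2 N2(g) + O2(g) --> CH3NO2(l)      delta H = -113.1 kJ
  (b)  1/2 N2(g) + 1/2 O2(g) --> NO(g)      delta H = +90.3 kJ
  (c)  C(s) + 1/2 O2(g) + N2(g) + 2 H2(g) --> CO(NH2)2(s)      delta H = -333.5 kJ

delta H = -169.9 kJ

(a) reversed and × 2: (-2)·(-113.1) = +226.2 kJ
(b) × 3: (3)·(+90.3) = +270.9 kJ
(c) × 2: (2)·(-333.5) = -667.0 kJ
Combining the equations, delta H = (+226.2) + (+270.9) + (-667.0) = -169.9 kJ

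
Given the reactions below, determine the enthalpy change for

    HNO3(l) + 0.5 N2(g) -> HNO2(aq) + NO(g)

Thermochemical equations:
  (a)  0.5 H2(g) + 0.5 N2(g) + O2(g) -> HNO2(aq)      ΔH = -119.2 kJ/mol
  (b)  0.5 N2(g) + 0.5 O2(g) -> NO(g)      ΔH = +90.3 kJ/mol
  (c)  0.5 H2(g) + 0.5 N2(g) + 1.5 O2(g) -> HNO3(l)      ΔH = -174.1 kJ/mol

(a) as written: -119.2 kJ/mol
(b) as written: +90.3 kJ/mol
(c) reversed: +174.1 kJ/mol
Combining the equations, ΔH = (1)·(-119.2) + (1)·(+90.3) + (-1)·(-174.1) = 145.2 kJ/mol

ΔH = 145.2 kJ/mol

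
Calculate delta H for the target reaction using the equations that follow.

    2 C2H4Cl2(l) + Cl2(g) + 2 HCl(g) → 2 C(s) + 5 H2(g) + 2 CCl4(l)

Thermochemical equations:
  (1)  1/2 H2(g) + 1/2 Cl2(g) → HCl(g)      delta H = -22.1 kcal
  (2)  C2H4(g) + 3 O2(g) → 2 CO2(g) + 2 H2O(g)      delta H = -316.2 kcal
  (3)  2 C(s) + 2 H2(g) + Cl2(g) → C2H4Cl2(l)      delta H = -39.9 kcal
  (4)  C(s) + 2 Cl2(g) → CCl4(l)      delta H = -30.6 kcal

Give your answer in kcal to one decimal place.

(1) reversed and × 2: (-2)·(-22.1) = +44.2 kcal
(2): not needed.
(3) reversed and × 2: (-2)·(-39.9) = +79.8 kcal
(4) × 2: (2)·(-30.6) = -61.2 kcal
delta H = (-2)·(-22.1) + (-2)·(-39.9) + (2)·(-30.6) = 62.8 kcal

delta H = 62.8 kcal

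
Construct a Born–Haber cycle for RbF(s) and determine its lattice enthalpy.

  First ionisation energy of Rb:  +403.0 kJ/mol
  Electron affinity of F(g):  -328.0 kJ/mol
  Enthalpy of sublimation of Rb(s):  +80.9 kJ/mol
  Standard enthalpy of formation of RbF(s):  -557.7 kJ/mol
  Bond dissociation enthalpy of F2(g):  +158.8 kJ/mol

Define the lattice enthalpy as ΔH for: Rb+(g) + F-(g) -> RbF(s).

ΔHf° = 1·ΔHsub + 1·(ΣIE) + 1/2·D(F2) + 1·EA + U
-557.7 = 1·(+80.9) + 1·(+403.0) + 1/2·(+158.8) + 1·(-328.0) + U
U = -557.7 − (+235.3) = -793.0 kJ/mol

U = -793.0 kJ/mol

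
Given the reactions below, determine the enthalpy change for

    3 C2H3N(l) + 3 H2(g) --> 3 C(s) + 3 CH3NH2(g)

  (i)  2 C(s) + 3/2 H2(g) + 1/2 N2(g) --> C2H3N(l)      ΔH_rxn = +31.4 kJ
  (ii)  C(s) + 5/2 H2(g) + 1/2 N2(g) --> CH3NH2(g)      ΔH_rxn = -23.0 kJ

ΔH_rxn = -163.2 kJ

(i) reversed and × 3 (C2H3N(l) must end up as a reactant; scale by 3 for the 3 C2H3N(l)): (-3)·(+31.4) = -94.2 kJ
(ii) × 3 (×3 to match 3 CH3NH2(g) in the target): (3)·(-23.0) = -69.0 kJ
ΔH_rxn = (-94.2) + (-69.0) = -163.2 kJ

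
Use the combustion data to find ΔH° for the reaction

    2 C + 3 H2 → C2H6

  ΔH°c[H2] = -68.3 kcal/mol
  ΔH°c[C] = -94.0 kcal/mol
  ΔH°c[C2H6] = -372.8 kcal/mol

Using ΔH = Σ nΔHc°(reactants) − Σ nΔHc°(products):
= [2·(-94.0) + 3·(-68.3)] − [1·(-372.8)]
= -20.1 kcal/mol

ΔH° = -20.1 kcal/mol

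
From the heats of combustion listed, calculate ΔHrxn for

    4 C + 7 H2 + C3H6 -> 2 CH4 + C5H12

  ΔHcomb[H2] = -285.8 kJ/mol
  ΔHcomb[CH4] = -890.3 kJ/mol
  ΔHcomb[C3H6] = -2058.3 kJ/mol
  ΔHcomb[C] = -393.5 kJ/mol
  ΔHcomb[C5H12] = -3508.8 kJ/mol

With combustion enthalpies, reactants minus products:
= [4·(-393.5) + 7·(-285.8) + 1·(-2058.3)] − [2·(-890.3) + 1·(-3508.8)]
= -343.5 kJ/mol

ΔHrxn = -343.5 kJ/mol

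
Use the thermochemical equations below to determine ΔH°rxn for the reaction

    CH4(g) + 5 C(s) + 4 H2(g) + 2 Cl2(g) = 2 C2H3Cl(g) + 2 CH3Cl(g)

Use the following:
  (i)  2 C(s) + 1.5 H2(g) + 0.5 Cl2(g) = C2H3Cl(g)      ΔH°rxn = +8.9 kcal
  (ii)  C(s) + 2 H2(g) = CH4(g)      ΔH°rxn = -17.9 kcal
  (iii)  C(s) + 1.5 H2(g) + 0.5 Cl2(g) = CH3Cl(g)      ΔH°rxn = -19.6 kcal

(i) × 2: (2)·(+8.9) = +17.8 kcal
(ii) reversed: +17.9 kcal
(iii) × 2: (2)·(-19.6) = -39.2 kcal
Combining the equations, ΔH°rxn = (+17.8) + (+17.9) + (-39.2) = -3.5 kcal

ΔH°rxn = -3.5 kcal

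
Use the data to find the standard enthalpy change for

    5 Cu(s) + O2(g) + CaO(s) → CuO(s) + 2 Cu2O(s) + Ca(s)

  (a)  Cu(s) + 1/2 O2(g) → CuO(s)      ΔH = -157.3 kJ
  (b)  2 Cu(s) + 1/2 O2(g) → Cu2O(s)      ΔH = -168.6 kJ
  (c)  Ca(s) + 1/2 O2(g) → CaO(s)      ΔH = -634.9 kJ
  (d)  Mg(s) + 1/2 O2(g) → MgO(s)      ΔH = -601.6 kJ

ΔH = 140.4 kJ

(a) as written (CuO(s) already on the product side): -157.3 kJ
(b) × 2 (scale by 2 for the 2 Cu2O(s)): (2)·(-168.6) = -337.2 kJ
(c) reversed (CaO(s) must end up as a reactant): +634.9 kJ
(d): not needed (MgO(s) appears nowhere else).
ΔH = (-157.3) + (-337.2) + (+634.9) = 140.4 kJ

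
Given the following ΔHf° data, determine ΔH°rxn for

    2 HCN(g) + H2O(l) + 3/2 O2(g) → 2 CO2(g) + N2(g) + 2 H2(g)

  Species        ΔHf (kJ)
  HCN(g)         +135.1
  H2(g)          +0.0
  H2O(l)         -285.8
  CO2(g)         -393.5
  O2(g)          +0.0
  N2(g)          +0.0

ΔH°rxn = -771.4 kJ

ΔH°rxn = Σ nΔHf°(products) − Σ nΔHf°(reactants).
Products: 2·(-393.5) + 1·(+0.0) + 2·(+0.0) = -787.0
Reactants: 2·(+135.1) + 1·(-285.8) + 3/2·(+0.0) = -15.6
ΔH°rxn = (-787.0) − (-15.6) = -771.4 kJ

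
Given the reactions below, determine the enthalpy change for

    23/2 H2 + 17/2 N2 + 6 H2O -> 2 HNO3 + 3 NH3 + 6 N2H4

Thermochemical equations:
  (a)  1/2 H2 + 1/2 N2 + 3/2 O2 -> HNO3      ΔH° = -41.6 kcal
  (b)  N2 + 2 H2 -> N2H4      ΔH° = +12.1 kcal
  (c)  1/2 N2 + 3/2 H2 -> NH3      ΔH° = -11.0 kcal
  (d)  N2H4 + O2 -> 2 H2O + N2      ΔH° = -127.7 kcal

ΔH° = 303.2 kcal

(a) × 2: (2)·(-41.6) = -83.2 kcal
(b) × 3: (3)·(+12.1) = +36.3 kcal
(c) × 3: (3)·(-11.0) = -33.0 kcal
(d) reversed and × 3: (-3)·(-127.7) = +383.1 kcal
Summing the manipulated equations, ΔH° = (2)·(-41.6) + (3)·(+12.1) + (3)·(-11.0) + (-3)·(-127.7) = 303.2 kcal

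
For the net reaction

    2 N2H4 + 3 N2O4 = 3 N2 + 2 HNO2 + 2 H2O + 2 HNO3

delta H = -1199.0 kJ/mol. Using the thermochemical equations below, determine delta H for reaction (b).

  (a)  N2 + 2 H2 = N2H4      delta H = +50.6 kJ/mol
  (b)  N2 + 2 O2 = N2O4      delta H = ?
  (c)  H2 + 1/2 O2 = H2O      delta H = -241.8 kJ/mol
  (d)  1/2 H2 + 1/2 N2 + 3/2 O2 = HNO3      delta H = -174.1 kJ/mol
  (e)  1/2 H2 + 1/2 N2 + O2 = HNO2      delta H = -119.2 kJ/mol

(a) reversed and × 2: (-2)·(+50.6) = -101.2 kJ/mol
(b) reversed and × 3: contributes −3·x
(c) × 2: (2)·(-241.8) = -483.6 kJ/mol
(d) × 2: (2)·(-174.1) = -348.2 kJ/mol
(e) × 2: (2)·(-119.2) = -238.4 kJ/mol
-1199.0 = (-101.2) + (-483.6) + (-348.2) + (-238.4) − 3·x
x = (-1199.0 − (-1171.4)) / (-3) = 9.2 kJ/mol

delta H = 9.2 kJ/mol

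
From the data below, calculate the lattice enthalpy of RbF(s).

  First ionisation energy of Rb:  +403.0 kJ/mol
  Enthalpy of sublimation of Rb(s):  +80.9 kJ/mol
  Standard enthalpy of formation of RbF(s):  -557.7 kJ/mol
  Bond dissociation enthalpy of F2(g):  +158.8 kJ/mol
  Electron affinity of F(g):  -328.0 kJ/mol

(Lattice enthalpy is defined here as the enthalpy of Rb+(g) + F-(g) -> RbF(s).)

U = -793.0 kJ/mol

ΔHf° = 1·ΔHsub + 1·(ΣIE) + 1/2·D(F2) + 1·EA + U
-557.7 = 1·(+80.9) + 1·(+403.0) + 1/2·(+158.8) + 1·(-328.0) + U
U = -557.7 − (+235.3) = -793.0 kJ/mol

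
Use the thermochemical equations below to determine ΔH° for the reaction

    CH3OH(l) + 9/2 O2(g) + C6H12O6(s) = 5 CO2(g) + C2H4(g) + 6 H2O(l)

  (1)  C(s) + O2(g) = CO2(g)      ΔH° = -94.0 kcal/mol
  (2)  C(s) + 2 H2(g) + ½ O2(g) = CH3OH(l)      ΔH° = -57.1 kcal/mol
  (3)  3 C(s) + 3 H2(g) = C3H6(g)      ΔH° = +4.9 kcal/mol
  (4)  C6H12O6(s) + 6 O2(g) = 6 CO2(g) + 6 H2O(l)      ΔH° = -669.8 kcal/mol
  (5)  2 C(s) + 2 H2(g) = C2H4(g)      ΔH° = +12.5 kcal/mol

ΔH° = -506.2 kcal/mol

(1) reversed: +94.0 kcal/mol
(2) reversed: +57.1 kcal/mol
(3): not needed.
(4) as written: -669.8 kcal/mol
(5) as written: +12.5 kcal/mol
Since enthalpy is a state function, ΔH° = (-1)·(-94.0) + (-1)·(-57.1) + (1)·(-669.8) + (1)·(+12.5) = -506.2 kcal/mol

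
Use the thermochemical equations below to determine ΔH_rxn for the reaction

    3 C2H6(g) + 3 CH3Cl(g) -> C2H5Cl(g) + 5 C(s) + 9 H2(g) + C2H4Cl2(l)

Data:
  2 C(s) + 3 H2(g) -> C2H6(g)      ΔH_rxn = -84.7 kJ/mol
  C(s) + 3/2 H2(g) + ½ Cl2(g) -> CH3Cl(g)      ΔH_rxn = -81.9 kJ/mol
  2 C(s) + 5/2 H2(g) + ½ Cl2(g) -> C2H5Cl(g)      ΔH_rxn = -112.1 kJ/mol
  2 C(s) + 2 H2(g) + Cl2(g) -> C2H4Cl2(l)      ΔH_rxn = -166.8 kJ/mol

equation 1 reversed and × 3: (-3)·(-84.7) = +254.1 kJ/mol
equation 2 reversed and × 3: (-3)·(-81.9) = +245.7 kJ/mol
equation 3 as written: -112.1 kJ/mol
equation 4 as written: -166.8 kJ/mol
ΔH_rxn = (-3)·(-84.7) + (-3)·(-81.9) + (1)·(-112.1) + (1)·(-166.8) = 220.9 kJ/mol

ΔH_rxn = 220.9 kJ/mol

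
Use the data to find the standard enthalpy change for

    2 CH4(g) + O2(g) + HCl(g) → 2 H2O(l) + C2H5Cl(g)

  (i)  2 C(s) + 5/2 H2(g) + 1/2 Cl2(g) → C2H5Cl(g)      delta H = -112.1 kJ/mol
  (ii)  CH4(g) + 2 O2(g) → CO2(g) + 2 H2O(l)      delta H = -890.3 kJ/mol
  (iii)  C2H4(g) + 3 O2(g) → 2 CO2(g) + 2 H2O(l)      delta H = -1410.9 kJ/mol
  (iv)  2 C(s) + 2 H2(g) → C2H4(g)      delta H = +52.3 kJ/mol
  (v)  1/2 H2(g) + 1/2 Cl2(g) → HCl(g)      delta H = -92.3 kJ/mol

delta H = -441.8 kJ/mol

(i) as written: -112.1 kJ/mol
(ii) × 2: (2)·(-890.3) = -1780.6 kJ/mol
(iii) reversed: +1410.9 kJ/mol
(iv) reversed: -52.3 kJ/mol
(v) reversed: +92.3 kJ/mol
Combining the equations, delta H = (1)·(-112.1) + (2)·(-890.3) + (-1)·(-1410.9) + (-1)·(+52.3) + (-1)·(-92.3) = -441.8 kJ/mol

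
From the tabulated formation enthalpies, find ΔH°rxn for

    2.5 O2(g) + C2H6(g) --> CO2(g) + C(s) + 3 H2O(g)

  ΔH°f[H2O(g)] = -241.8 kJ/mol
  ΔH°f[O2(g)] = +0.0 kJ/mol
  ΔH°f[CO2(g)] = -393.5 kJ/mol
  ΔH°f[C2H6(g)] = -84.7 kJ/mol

ΔH°rxn = -1034.2 kJ/mol

ΔH°rxn = Σ nΔHf°(products) − Σ nΔHf°(reactants).
Products: 1·(-393.5) + 1·(+0.0) + 3·(-241.8) = -1118.9
Reactants: 5/2·(+0.0) + 1·(-84.7) = -84.7
ΔH°rxn = (-1118.9) − (-84.7) = -1034.2 kJ/mol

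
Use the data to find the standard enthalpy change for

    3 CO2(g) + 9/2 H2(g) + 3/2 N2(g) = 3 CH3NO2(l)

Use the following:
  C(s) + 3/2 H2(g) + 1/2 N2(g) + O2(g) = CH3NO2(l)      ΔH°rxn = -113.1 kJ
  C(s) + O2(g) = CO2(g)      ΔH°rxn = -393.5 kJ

ΔH°rxn = 841.2 kJ

equation 1 × 3 (×3 to match 3 CH3NO2(l) in the target): (3)·(-113.1) = -339.3 kJ
equation 2 reversed and × 3 (reverse to put CO2(g) on the reactant side; scale by 3 for the 3 CO2(g)): (-3)·(-393.5) = +1180.5 kJ
By Hess's law, ΔH°rxn = (3)·(-113.1) + (-3)·(-393.5) = 841.2 kJ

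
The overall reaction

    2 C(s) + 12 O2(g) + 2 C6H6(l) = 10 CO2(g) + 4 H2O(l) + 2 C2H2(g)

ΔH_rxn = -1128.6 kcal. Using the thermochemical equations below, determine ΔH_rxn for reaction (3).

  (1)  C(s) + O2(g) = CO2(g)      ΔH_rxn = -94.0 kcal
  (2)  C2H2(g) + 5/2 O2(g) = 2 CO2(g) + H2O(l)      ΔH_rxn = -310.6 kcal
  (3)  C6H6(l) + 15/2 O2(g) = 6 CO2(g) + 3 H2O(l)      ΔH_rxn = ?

(1) × 2 (×2 to match 2 C(s) in the target): (2)·(-94.0) = -188.0 kcal
(2) reversed and × 2 (reverse to put C2H2(g) on the product side; scale by 2 for the 2 C2H2(g)): (-2)·(-310.6) = +621.2 kcal
(3) × 2 (×2 to match 2 C6H6(l) in the target): contributes 2·x
-1128.6 = (-188.0) + (+621.2) + 2·x
x = (-1128.6 − (+433.2)) / (2) = -780.9 kcal

ΔH_rxn = -780.9 kcal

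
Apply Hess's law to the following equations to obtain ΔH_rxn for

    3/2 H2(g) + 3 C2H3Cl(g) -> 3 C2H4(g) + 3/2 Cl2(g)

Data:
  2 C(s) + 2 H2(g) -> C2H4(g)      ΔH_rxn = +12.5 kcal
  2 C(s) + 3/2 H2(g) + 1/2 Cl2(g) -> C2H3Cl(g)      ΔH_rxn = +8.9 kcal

equation 1 × 3: (3)·(+12.5) = +37.5 kcal
equation 2 reversed and × 3: (-3)·(+8.9) = -26.7 kcal
Combining the equations, ΔH_rxn = (3)·(+12.5) + (-3)·(+8.9) = 10.8 kcal

ΔH_rxn = 10.8 kcal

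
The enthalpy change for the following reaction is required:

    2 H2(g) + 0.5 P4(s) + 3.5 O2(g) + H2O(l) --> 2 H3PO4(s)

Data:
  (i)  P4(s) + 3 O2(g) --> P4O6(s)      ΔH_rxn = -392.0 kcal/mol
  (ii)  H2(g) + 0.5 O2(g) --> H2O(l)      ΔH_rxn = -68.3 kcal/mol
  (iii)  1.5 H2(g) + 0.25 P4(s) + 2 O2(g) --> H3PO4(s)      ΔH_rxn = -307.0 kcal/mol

(i): not needed.
(ii) reversed: +68.3 kcal/mol
(iii) × 2: (2)·(-307.0) = -614.0 kcal/mol
Since enthalpy is a state function, ΔH_rxn = (-1)·(-68.3) + (2)·(-307.0) = -545.7 kcal/mol

ΔH_rxn = -545.7 kcal/mol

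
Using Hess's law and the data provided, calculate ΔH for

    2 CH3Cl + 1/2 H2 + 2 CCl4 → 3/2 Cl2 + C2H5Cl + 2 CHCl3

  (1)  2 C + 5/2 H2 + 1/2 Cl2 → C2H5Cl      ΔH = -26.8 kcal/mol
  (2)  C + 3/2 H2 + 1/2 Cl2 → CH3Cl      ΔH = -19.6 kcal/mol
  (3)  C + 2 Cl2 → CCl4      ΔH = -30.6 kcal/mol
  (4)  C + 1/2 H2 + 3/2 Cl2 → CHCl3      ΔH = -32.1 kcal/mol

ΔH = 9.4 kcal/mol

(1) as written (C2H5Cl already on the product side): -26.8 kcal/mol
(2) reversed and × 2 (reverse to put CH3Cl on the reactant side; ×2 to match 2 CH3Cl in the target): (-2)·(-19.6) = +39.2 kcal/mol
(3) reversed and × 2 (CCl4 must end up as a reactant; scale by 2 for the 2 CCl4): (-2)·(-30.6) = +61.2 kcal/mol
(4) × 2 (×2 to match 2 CHCl3 in the target): (2)·(-32.1) = -64.2 kcal/mol
Combining the equations, ΔH = (-26.8) + (+39.2) + (+61.2) + (-64.2) = 9.4 kcal/mol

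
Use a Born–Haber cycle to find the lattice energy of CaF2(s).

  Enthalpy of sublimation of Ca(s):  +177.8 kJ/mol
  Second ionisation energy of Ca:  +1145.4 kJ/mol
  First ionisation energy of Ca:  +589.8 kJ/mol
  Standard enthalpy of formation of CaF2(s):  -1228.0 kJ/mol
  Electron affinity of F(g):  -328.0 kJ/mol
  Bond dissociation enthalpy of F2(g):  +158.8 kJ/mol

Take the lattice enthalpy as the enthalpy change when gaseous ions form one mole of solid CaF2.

ΔHf° = 1·ΔHsub + 1·(ΣIE) + 1·D(F2) + 2·EA + U
-1228.0 = 1·(+177.8) + 1·(+1735.2) + 1·(+158.8) + 2·(-328.0) + U
U = -1228.0 − (+1415.8) = -2643.8 kJ/mol

U = -2643.8 kJ/mol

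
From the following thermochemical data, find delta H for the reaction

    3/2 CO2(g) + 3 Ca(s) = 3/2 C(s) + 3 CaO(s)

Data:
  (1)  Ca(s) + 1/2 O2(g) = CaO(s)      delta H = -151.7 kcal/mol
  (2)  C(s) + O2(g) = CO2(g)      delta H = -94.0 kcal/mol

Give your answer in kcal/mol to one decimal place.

(1) × 3 (×3 to match 3 CaO(s) in the target): (3)·(-151.7) = -455.1 kcal/mol
(2) reversed and × 3/2 (reverse to put CO2(g) on the reactant side; ×3/2 to match 3/2 CO2(g) in the target): (-3/2)·(-94.0) = +141.0 kcal/mol
delta H = (-455.1) + (+141.0) = -314.1 kcal/mol

delta H = -314.1 kcal/mol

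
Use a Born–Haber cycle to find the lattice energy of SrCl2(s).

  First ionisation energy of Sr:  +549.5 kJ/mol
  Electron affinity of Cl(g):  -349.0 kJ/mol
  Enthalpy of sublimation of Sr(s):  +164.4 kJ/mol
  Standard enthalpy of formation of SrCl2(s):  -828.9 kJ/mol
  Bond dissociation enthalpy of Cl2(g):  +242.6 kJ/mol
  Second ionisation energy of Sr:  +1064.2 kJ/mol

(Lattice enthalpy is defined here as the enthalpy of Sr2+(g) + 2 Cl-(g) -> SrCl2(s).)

U = -2151.6 kJ/mol

ΔHf° = 1·ΔHsub + 1·(ΣIE) + 1·D(Cl2) + 2·EA + U
-828.9 = 1·(+164.4) + 1·(+1613.7) + 1·(+242.6) + 2·(-349.0) + U
U = -828.9 − (+1322.7) = -2151.6 kJ/mol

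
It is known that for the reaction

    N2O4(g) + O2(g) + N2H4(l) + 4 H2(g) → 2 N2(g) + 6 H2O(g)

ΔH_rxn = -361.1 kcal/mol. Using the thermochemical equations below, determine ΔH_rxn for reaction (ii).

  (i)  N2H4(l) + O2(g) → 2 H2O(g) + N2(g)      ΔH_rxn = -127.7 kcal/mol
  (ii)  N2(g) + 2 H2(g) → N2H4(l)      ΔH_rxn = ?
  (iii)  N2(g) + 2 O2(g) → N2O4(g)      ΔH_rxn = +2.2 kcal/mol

ΔH_rxn = 12.1 kcal/mol

(i) × 3: (3)·(-127.7) = -383.1 kcal/mol
(ii) × 2: contributes 2·x
(iii) reversed: -2.2 kcal/mol
-361.1 = (-383.1) + (-2.2) + 2·x
x = (-361.1 − (-385.3)) / (2) = 12.1 kcal/mol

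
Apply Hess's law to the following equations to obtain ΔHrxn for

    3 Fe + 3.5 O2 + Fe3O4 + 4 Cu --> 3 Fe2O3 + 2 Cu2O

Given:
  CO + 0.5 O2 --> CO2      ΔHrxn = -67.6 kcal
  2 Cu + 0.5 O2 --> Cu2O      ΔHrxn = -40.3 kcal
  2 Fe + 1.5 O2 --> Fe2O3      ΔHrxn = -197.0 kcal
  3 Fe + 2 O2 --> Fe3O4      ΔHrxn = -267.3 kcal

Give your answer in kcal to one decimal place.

equation 1: not needed (CO2 appears nowhere else).
equation 2 × 2 (scale by 2 for the 2 Cu2O): (2)·(-40.3) = -80.6 kcal
equation 3 × 3 (×3 to match 3 Fe2O3 in the target): (3)·(-197.0) = -591.0 kcal
equation 4 reversed (Fe3O4 must end up as a reactant): +267.3 kcal
Summing the manipulated equations, ΔHrxn = (-80.6) + (-591.0) + (+267.3) = -404.3 kcal

ΔHrxn = -404.3 kcal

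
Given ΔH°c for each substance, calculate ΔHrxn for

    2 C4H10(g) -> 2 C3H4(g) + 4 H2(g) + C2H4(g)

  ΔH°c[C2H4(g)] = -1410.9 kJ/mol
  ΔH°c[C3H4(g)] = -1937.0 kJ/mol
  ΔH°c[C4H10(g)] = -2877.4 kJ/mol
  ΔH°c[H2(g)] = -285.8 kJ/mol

Using ΔH = Σ nΔHc°(reactants) − Σ nΔHc°(products):
= [2·(-2877.4)] − [2·(-1937.0) + 4·(-285.8) + 1·(-1410.9)]
= 673.3 kJ/mol

ΔHrxn = 673.3 kJ/mol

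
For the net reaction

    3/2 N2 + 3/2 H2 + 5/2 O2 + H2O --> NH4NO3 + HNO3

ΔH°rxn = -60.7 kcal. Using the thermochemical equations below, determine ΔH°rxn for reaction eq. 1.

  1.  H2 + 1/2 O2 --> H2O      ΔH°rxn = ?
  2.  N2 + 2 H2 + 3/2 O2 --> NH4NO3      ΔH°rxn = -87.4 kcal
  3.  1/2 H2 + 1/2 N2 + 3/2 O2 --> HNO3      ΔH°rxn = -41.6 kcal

eq. 1 reversed: contributes −x
eq. 2 as written: -87.4 kcal
eq. 3 as written: -41.6 kcal
-60.7 = (-87.4) + (-41.6) − x
x = (-60.7 − (-129.0)) / (-1) = -68.3 kcal

ΔH°rxn = -68.3 kcal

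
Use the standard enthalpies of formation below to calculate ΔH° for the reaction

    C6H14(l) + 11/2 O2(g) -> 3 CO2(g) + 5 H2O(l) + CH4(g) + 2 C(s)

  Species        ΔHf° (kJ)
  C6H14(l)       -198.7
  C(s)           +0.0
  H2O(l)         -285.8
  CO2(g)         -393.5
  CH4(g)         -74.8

Products: 3·(-393.5) + 5·(-285.8) + 1·(-74.8) + 2·(+0.0) = -2684.3
Reactants: 1·(-198.7) + 11/2·(+0.0) = -198.7
ΔH° = (-2684.3) − (-198.7) = -2485.6 kJ

ΔH° = -2485.6 kJ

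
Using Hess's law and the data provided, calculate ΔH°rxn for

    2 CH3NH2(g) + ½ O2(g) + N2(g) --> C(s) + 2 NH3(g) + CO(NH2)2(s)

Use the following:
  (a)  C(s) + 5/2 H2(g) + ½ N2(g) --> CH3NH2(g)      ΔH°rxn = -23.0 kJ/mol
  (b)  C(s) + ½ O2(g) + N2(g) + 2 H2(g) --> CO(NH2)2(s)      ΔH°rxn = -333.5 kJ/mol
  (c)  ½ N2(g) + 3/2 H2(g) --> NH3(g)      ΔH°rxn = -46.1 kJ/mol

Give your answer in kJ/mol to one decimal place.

(a) reversed and × 2: (-2)·(-23.0) = +46.0 kJ/mol
(b) as written: -333.5 kJ/mol
(c) × 2: (2)·(-46.1) = -92.2 kJ/mol
ΔH°rxn = (+46.0) + (-333.5) + (-92.2) = -379.7 kJ/mol

ΔH°rxn = -379.7 kJ/mol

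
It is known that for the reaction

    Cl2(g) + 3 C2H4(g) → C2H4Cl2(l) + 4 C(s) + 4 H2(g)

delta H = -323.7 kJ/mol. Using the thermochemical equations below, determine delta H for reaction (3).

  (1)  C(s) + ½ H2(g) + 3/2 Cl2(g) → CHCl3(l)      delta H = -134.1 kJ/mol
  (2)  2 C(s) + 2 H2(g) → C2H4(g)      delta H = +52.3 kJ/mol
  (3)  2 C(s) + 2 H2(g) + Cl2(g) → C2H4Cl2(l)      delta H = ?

(1): not needed.
(2) reversed and × 3: (-3)·(+52.3) = -156.9 kJ/mol
(3) as written: contributes x
-323.7 = (-156.9) + x
x = (-323.7 − (-156.9)) / (1) = -166.8 kJ/mol

delta H = -166.8 kJ/mol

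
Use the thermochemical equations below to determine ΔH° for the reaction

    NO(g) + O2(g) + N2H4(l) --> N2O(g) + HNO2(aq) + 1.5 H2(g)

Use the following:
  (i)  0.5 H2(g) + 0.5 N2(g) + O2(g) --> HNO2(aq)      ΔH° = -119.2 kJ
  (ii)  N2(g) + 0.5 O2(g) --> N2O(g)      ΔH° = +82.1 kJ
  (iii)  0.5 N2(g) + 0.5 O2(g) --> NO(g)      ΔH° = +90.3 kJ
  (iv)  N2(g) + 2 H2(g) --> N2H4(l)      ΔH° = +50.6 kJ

(i) as written (HNO2(aq) already on the product side): -119.2 kJ
(ii) as written (N2O(g) already on the product side): +82.1 kJ
(iii) reversed (reverse to put NO(g) on the reactant side): -90.3 kJ
(iv) reversed (reverse to put N2H4(l) on the reactant side): -50.6 kJ
ΔH° = (-119.2) + (+82.1) + (-90.3) + (-50.6) = -178.0 kJ

ΔH° = -178.0 kJ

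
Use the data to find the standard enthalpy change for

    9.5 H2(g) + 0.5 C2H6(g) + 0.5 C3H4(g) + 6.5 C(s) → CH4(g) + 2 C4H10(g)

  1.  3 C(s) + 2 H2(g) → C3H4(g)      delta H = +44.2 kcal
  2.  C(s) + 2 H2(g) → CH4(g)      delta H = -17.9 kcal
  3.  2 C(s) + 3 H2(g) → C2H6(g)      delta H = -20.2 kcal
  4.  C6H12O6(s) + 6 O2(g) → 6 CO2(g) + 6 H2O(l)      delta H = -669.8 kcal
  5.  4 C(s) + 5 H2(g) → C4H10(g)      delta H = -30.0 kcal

delta H = -89.9 kcal

eq. 1 reversed and × 1/2: (-1/2)·(+44.2) = -22.1 kcal
eq. 2 as written: -17.9 kcal
eq. 3 reversed and × 1/2: (-1/2)·(-20.2) = +10.1 kcal
eq. 4: not needed.
eq. 5 × 2: (2)·(-30.0) = -60.0 kcal
By Hess's law, delta H = (-22.1) + (-17.9) + (+10.1) + (-60.0) = -89.9 kcal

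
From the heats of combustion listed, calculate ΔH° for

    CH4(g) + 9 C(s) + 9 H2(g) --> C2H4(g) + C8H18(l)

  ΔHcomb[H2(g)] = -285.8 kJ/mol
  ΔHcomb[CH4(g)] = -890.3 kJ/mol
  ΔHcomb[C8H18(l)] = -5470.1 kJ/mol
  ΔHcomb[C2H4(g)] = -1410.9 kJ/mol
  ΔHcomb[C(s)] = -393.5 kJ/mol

ΔH° = -123.0 kJ/mol

Using ΔH = Σ nΔHc°(reactants) − Σ nΔHc°(products):
= [1·(-890.3) + 9·(-393.5) + 9·(-285.8)] − [1·(-1410.9) + 1·(-5470.1)]
= -123.0 kJ/mol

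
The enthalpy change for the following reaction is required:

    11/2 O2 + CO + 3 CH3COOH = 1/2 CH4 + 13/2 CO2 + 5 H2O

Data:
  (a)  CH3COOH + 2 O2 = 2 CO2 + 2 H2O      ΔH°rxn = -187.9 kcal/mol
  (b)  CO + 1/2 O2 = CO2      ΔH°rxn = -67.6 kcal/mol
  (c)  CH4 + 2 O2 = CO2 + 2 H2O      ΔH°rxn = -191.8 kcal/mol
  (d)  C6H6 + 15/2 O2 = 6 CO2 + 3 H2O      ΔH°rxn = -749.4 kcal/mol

(a) × 3 (×3 to match 3 CH3COOH in the target): (3)·(-187.9) = -563.7 kcal/mol
(b) as written (CO already on the reactant side): -67.6 kcal/mol
(c) reversed and × 1/2 (CH4 must end up as a product; ×1/2 to match 1/2 CH4 in the target): (-1/2)·(-191.8) = +95.9 kcal/mol
(d): not needed (C6H6 appears nowhere else).
Summing the manipulated equations, ΔH°rxn = (-563.7) + (-67.6) + (+95.9) = -535.4 kcal/mol

ΔH°rxn = -535.4 kcal/mol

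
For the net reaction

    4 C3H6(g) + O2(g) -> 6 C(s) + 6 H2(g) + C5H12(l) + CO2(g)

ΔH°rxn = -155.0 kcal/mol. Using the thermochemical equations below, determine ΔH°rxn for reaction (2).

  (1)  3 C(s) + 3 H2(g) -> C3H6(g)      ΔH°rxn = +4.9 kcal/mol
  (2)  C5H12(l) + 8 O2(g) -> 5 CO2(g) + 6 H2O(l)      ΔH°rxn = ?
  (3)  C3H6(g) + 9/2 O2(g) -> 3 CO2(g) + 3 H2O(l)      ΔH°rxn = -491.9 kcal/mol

(1) reversed and × 2: (-2)·(+4.9) = -9.8 kcal/mol
(2) reversed: contributes −x
(3) × 2: (2)·(-491.9) = -983.8 kcal/mol
-155.0 = (-9.8) + (-983.8) − x
x = (-155.0 − (-993.6)) / (-1) = -838.6 kcal/mol

ΔH°rxn = -838.6 kcal/mol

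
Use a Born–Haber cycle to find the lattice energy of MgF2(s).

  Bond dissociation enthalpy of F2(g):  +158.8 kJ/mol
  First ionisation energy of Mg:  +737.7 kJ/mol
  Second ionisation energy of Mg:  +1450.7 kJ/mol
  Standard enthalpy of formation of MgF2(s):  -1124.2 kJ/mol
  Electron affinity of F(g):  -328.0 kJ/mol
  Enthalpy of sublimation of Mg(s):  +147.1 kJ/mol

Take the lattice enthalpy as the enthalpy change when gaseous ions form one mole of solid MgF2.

ΔHf° = 1·ΔHsub + 1·(ΣIE) + 1·D(F2) + 2·EA + U
-1124.2 = 1·(+147.1) + 1·(+2188.4) + 1·(+158.8) + 2·(-328.0) + U
U = -1124.2 − (+1838.3) = -2962.5 kJ/mol

U = -2962.5 kJ/mol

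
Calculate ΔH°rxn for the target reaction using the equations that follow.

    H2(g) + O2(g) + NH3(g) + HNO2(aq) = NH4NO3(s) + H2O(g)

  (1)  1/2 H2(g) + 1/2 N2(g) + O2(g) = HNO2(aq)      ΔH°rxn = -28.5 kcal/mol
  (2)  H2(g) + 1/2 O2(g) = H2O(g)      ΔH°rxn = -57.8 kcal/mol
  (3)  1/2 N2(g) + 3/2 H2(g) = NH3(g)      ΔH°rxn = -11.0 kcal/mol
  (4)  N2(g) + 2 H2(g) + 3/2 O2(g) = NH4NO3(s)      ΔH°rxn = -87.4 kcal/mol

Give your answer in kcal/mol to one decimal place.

(1) reversed: +28.5 kcal/mol
(2) as written: -57.8 kcal/mol
(3) reversed: +11.0 kcal/mol
(4) as written: -87.4 kcal/mol
ΔH°rxn = (+28.5) + (-57.8) + (+11.0) + (-87.4) = -105.7 kcal/mol

ΔH°rxn = -105.7 kcal/mol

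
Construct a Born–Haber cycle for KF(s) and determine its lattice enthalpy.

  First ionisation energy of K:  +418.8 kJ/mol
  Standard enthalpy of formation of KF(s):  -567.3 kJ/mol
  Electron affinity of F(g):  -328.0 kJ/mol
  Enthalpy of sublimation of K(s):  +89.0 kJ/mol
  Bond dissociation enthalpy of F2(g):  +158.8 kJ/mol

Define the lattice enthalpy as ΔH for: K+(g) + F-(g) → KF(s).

U = -826.5 kJ/mol

ΔHf° = 1·ΔHsub + 1·(ΣIE) + 1/2·D(F2) + 1·EA + U
-567.3 = 1·(+89.0) + 1·(+418.8) + 1/2·(+158.8) + 1·(-328.0) + U
U = -567.3 − (+259.2) = -826.5 kJ/mol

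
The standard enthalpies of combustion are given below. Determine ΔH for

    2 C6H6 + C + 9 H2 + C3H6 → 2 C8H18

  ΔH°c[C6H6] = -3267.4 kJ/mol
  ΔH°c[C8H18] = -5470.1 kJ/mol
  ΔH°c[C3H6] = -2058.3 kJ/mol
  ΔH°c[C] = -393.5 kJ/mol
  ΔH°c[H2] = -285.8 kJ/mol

ΔH = -618.6 kJ/mol

Using ΔH = Σ nΔHc°(reactants) − Σ nΔHc°(products):
= [2·(-3267.4) + 1·(-393.5) + 9·(-285.8) + 1·(-2058.3)] − [2·(-5470.1)]
= -618.6 kJ/mol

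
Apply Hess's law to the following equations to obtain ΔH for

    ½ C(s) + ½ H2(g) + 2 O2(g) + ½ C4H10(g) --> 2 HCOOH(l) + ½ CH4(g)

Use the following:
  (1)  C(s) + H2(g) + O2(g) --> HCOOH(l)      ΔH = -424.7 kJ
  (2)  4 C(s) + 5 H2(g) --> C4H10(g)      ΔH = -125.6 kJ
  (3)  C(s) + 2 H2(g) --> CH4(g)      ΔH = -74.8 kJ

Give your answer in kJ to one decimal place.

ΔH = -824.0 kJ

(1) × 2: (2)·(-424.7) = -849.4 kJ
(2) reversed and × 1/2: (-1/2)·(-125.6) = +62.8 kJ
(3) × 1/2: (1/2)·(-74.8) = -37.4 kJ
Since enthalpy is a state function, ΔH = (-849.4) + (+62.8) + (-37.4) = -824.0 kJ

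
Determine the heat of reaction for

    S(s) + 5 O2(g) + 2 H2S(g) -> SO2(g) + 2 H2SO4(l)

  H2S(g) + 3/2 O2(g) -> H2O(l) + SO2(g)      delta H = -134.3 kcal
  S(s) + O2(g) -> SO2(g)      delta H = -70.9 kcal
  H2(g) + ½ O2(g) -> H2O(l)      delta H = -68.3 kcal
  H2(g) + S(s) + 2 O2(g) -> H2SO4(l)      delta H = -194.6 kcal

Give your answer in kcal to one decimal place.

delta H = -450.3 kcal

equation 1 × 2: (2)·(-134.3) = -268.6 kcal
equation 2 reversed: +70.9 kcal
equation 3 reversed and × 2: (-2)·(-68.3) = +136.6 kcal
equation 4 × 2: (2)·(-194.6) = -389.2 kcal
Summing the manipulated equations, delta H = (2)·(-134.3) + (-1)·(-70.9) + (-2)·(-68.3) + (2)·(-194.6) = -450.3 kcal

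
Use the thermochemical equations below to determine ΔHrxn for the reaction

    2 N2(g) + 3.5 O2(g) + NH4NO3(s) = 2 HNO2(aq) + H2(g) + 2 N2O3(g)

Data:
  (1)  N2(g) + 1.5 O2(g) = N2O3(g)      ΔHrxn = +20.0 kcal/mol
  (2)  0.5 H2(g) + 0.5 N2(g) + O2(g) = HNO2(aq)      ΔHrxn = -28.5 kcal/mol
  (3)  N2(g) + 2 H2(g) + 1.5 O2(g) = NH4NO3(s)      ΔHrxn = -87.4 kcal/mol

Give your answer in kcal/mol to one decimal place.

(1) × 2: (2)·(+20.0) = +40.0 kcal/mol
(2) × 2: (2)·(-28.5) = -57.0 kcal/mol
(3) reversed: +87.4 kcal/mol
ΔHrxn = (2)·(+20.0) + (2)·(-28.5) + (-1)·(-87.4) = 70.4 kcal/mol

ΔHrxn = 70.4 kcal/mol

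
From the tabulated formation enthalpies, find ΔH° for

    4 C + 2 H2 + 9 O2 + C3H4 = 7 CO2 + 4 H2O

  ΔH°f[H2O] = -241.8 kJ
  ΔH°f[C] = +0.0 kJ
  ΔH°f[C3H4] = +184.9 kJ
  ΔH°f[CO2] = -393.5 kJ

ΔH°rxn = Σ nΔHf°(products) − Σ nΔHf°(reactants).
Products: 7·(-393.5) + 4·(-241.8) = -3721.7
Reactants: 4·(+0.0) + 2·(+0.0) + 9·(+0.0) + 1·(+184.9) = +184.9
ΔH° = (-3721.7) − (+184.9) = -3906.6 kJ

ΔH° = -3906.6 kJ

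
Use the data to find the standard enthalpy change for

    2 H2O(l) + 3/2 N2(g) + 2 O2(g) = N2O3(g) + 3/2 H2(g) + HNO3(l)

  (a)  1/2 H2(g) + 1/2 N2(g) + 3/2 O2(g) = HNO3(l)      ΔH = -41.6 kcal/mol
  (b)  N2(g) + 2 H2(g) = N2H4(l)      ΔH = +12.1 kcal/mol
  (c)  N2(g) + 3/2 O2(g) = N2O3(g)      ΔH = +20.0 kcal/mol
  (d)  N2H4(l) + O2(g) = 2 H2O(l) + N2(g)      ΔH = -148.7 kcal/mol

ΔH = 115.0 kcal/mol

(a) as written: -41.6 kcal/mol
(b) reversed: -12.1 kcal/mol
(c) as written: +20.0 kcal/mol
(d) reversed: +148.7 kcal/mol
ΔH = (1)·(-41.6) + (-1)·(+12.1) + (1)·(+20.0) + (-1)·(-148.7) = 115.0 kcal/mol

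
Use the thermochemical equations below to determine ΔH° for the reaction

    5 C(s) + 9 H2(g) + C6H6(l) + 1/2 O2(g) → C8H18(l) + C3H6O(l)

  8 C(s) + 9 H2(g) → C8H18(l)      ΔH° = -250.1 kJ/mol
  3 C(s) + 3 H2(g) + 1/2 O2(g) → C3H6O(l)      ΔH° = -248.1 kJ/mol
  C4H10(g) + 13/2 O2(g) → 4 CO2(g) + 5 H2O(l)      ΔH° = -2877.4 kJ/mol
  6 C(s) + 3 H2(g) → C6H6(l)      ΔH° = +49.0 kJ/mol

equation 1 as written: -250.1 kJ/mol
equation 2 as written: -248.1 kJ/mol
equation 3: not needed.
equation 4 reversed: -49.0 kJ/mol
Combining the equations, ΔH° = (-250.1) + (-248.1) + (-49.0) = -547.2 kJ/mol

ΔH° = -547.2 kJ/mol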